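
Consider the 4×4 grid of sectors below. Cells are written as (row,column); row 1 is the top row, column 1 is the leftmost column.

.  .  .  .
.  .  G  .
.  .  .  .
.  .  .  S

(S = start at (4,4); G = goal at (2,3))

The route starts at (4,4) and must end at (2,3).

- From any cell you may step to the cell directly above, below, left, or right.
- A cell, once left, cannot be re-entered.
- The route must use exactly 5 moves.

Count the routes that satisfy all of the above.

Need simple routes of exactly 5 moves from (4,4) to (2,3) (Manhattan distance 3, so 1 moves are spent on a detour and 1 undoing it).
Enumerating: (4,4) (3,4) (2,4) (1,4) (1,3) (2,3) | (4,4) (3,4) (3,3) (3,2) (2,2) (2,3) | (4,4) (4,3) (3,3) (3,2) (2,2) (2,3) | (4,4) (4,3) (3,3) (3,4) (2,4) (2,3) | (4,4) (4,3) (4,2) (3,2) (2,2) (2,3) | (4,4) (4,3) (4,2) (3,2) (3,3) (2,3).
That gives 6 routes.

6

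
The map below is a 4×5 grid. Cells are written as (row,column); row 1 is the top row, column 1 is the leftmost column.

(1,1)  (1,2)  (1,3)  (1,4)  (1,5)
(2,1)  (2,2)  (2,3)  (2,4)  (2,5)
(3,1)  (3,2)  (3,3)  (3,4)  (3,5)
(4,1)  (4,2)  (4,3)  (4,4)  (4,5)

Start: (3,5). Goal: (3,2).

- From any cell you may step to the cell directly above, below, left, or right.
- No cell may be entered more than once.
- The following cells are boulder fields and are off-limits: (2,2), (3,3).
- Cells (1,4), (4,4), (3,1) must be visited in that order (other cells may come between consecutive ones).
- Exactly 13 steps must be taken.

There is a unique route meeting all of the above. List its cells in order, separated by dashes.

The waypoints must appear in the order (1,4), (4,4), (3,1), with no cell reused.
Route from (3,5): up 2 to (1,5), left 2 to (1,3), down 1 to (2,3), right 1 to (2,4), down 2 to (4,4), left 3 to (4,1), up 1 to (3,1), right 1 to (3,2) — 13 moves in all.
Check: order respected ((1,4) at step 3, (4,4) at step 8, (3,1) at step 12); 13 moves as required.

(3,5) - (2,5) - (1,5) - (1,4) - (1,3) - (2,3) - (2,4) - (3,4) - (4,4) - (4,3) - (4,2) - (4,1) - (3,1) - (3,2)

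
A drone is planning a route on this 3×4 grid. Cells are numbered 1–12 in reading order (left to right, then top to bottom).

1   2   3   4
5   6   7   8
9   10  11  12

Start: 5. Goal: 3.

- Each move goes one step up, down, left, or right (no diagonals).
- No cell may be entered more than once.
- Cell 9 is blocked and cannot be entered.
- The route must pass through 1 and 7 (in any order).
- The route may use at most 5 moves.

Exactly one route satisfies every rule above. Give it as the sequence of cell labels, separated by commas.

The budget equals the shortest possible length, so every move has to be on a shortest route through the required cells.
Route from 5: up to 1, right to 2, down to 6, right to 7, up to 3 — 5 moves in all.
Check: all required cells visited; 5 ≤ 5 moves.

5, 1, 2, 6, 7, 3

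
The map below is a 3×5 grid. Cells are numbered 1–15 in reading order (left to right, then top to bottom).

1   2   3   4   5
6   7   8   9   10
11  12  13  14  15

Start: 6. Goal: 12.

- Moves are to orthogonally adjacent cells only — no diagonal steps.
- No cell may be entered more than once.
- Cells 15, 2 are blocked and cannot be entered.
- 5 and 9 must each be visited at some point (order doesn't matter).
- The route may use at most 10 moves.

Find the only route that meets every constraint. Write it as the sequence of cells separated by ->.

Any route must reach 5 and 9 and still end at 12 within 10 moves, so the order of the required stops is forced.
Route from 6: right 2 to 8, up 1 to 3, right 2 to 5, down 1 to 10, left 1 to 9, down 1 to 14, left 2 to 12 — 10 moves in all.
Check: all required cells visited; 10 ≤ 10 moves.

6 -> 7 -> 8 -> 3 -> 4 -> 5 -> 10 -> 9 -> 14 -> 13 -> 12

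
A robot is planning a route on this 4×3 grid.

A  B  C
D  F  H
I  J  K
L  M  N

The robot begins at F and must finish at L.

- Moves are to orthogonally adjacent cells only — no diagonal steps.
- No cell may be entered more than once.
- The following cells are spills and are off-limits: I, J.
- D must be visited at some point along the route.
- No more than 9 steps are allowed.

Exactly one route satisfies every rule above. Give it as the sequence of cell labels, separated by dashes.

Any route must reach D and still end at L within 9 moves, so the order of the required stops is forced.
Route from F: left to D, up to A, 2× right (reaching C), 3× down (reaching N), 2× left (reaching L) — 9 moves in all.
Check: all required cells visited; 9 ≤ 9 moves.

F - D - A - B - C - H - K - N - M - L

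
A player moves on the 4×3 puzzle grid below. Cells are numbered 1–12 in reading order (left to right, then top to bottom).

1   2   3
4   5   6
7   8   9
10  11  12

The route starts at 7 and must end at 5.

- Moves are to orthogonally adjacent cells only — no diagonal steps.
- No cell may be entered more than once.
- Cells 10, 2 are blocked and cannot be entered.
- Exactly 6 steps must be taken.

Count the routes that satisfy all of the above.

1

Need simple routes of exactly 6 moves from 7 to 5 (Manhattan distance 2, so 2 moves are spent on a detour and 2 undoing it).
Enumerating: 7 8 11 12 9 6 5.
That gives 1 route.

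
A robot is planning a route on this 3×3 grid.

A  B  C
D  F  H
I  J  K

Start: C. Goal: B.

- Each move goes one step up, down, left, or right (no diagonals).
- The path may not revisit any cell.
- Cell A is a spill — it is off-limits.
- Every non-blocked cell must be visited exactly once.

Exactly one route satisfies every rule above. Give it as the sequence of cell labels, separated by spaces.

Need to visit all 8 open cells exactly once, starting at C and ending at B.
Cell I has only two open neighbours (D and J), so the path must pass straight through it: one of those is the cell it's entered from and the other is where it exits.
Route from C: down 2 to K, left 2 to I, up 1 to D, right 1 to F, up 1 to B — 7 moves in all.
Check: all 8 open cells covered.

C H K J I D F B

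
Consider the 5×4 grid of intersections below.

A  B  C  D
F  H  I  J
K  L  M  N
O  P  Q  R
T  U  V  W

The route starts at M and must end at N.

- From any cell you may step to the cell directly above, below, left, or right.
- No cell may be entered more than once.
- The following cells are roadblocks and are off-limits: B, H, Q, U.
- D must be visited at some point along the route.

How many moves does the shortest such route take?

Any route passes through D somewhere between M and N. Summing Manhattan distances along the two legs (M → D → N) gives a lower bound of 3 + 2 = 5 moves.
A route of 5 moves achieves this: M → I → C → D → J → N.
Since 5 matches the lower bound, it is optimal.

5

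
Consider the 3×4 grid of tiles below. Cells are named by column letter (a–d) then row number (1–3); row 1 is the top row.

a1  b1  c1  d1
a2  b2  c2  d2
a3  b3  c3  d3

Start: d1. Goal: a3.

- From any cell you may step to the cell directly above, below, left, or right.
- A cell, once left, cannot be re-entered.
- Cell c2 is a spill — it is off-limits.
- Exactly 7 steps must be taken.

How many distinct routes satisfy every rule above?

2

Need simple routes of exactly 7 moves from d1 to a3 (Manhattan distance 5, so 1 moves are spent on a detour and 1 undoing it).
Enumerating: d1 d2 d3 c3 b3 b2 a2 a3 | d1 c1 b1 a1 a2 b2 b3 a3.
That gives 2 routes.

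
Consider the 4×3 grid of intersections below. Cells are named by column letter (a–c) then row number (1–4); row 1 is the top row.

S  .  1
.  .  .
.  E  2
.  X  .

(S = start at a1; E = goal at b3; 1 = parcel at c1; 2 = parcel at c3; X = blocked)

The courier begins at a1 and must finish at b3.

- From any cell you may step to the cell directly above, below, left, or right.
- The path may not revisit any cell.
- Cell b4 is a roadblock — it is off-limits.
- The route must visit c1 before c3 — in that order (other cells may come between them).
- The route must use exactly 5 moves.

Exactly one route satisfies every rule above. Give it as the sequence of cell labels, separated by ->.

The waypoints must appear in the order c1, c3, with no cell reused.
Route from a1: right 2 to c1, down 2 to c3, left 1 to b3 — 5 moves in all.
Check: order respected (1 at step 2, 2 at step 4); 5 moves as required.

a1 -> b1 -> c1 -> c2 -> c3 -> b3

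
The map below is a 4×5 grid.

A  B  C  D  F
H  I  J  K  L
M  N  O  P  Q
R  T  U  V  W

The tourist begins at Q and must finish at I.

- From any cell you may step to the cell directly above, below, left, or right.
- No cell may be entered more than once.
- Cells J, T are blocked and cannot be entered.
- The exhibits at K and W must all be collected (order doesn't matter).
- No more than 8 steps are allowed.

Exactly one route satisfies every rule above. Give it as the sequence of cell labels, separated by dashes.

Any route must reach K and W and still end at I within 8 moves, so the order of the required stops is forced.
Route from Q: down 1 to W, left 1 to V, up 3 to D, left 2 to B, down 1 to I — 8 moves in all.
Check: all required cells visited; 8 ≤ 8 moves.

Q - W - V - P - K - D - C - B - I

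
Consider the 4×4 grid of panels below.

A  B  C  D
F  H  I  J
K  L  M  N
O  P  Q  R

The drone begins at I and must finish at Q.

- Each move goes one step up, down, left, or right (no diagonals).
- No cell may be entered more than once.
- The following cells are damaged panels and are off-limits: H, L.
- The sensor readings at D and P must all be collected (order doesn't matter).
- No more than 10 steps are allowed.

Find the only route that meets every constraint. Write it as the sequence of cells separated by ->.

I -> J -> D -> C -> B -> A -> F -> K -> O -> P -> Q

Any route must reach D and P and still end at Q within 10 moves, so the order of the required stops is forced.
Route from I: right 1 to J, up 1 to D, left 3 to A, down 3 to O, right 2 to Q — 10 moves in all.
Check: all required cells visited; 10 ≤ 10 moves.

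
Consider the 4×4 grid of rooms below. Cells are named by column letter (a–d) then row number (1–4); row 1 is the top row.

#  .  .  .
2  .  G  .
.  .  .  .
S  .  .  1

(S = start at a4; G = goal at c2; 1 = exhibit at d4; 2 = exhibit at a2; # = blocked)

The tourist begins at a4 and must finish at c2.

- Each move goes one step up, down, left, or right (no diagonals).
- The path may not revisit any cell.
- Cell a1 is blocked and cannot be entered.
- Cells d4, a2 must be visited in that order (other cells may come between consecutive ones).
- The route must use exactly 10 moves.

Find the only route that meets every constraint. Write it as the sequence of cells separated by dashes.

a4 - b4 - c4 - d4 - d3 - c3 - b3 - a3 - a2 - b2 - c2

The waypoints must appear in the order d4, a2, with no cell reused.
Route from a4: right 3 to d4, up 1 to d3, left 3 to a3, up 1 to a2, right 2 to c2 — 10 moves in all.
Check: order respected (1 at step 3, 2 at step 8); 10 moves as required.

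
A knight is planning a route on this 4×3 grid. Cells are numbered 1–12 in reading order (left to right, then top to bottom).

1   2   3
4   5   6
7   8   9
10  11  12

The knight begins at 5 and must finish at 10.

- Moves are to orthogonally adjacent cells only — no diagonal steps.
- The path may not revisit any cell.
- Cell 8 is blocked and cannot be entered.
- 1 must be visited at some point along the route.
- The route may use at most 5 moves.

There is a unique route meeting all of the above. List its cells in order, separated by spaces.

The budget equals the shortest possible length, so every move has to be on a shortest route through the required cells.
Route from 5: up to 2, left to 1, 3× down (reaching 10) — 5 moves in all.
Check: all required cells visited; 5 ≤ 5 moves.

5 2 1 4 7 10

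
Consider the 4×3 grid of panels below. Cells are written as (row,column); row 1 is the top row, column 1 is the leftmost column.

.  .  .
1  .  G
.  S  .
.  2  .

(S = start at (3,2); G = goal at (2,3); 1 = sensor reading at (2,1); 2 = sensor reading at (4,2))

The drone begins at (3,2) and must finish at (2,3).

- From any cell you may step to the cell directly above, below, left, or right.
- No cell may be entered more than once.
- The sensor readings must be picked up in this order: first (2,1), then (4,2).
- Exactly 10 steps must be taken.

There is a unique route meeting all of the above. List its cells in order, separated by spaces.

The waypoints must appear in the order (2,1), (4,2), with no cell reused.
Route from (3,2): up 2 to (1,2), left 1 to (1,1), down 3 to (4,1), right 2 to (4,3), up 2 to (2,3) — 10 moves in all.
Check: order respected (1 at step 4, 2 at step 7); 10 moves as required.

(3,2) (2,2) (1,2) (1,1) (2,1) (3,1) (4,1) (4,2) (4,3) (3,3) (2,3)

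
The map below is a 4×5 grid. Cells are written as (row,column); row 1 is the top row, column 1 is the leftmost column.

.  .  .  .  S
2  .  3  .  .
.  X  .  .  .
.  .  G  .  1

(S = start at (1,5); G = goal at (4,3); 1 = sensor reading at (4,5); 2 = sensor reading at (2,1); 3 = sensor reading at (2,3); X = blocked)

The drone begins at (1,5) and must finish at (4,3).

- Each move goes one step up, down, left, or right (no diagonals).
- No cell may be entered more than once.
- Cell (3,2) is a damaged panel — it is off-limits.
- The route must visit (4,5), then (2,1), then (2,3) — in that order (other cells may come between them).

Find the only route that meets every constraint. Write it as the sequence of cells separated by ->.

The waypoints must appear in the order (4,5), (2,1), (2,3), with no cell reused.
Route from (1,5): 3× down (reaching (4,5)), left to (4,4), 3× up (reaching (1,4)), 3× left (reaching (1,1)), down to (2,1), 2× right (reaching (2,3)), 2× down (reaching (4,3)) — 15 moves in all.
Check: order respected (1 at step 3, 2 at step 11, 3 at step 13).

(1,5) -> (2,5) -> (3,5) -> (4,5) -> (4,4) -> (3,4) -> (2,4) -> (1,4) -> (1,3) -> (1,2) -> (1,1) -> (2,1) -> (2,2) -> (2,3) -> (3,3) -> (4,3)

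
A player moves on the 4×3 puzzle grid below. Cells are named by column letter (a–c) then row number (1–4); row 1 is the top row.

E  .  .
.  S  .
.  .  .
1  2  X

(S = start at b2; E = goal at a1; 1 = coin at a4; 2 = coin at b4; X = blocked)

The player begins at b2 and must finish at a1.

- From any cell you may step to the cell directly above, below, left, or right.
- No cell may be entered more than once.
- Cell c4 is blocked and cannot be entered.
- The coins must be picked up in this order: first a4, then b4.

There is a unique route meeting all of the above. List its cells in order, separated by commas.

The waypoints must appear in the order a4, b4, with no cell reused.
Route from b2: left 1 to a2, down 2 to a4, right 1 to b4, up 1 to b3, right 1 to c3, up 2 to c1, left 2 to a1 — 10 moves in all.
Check: order respected (1 at step 3, 2 at step 4).

b2, a2, a3, a4, b4, b3, c3, c2, c1, b1, a1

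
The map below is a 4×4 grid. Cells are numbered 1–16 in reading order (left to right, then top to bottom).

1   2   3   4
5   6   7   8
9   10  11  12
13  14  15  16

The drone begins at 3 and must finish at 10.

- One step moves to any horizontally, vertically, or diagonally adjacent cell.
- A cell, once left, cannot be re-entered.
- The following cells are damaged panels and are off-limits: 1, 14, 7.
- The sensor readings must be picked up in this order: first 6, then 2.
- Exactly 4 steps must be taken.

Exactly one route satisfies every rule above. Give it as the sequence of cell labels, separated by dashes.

The waypoints must appear in the order 6, 2, with no cell reused.
Route from 3: down-left 1 to 6, up 1 to 2, down-left 1 to 5, down-right 1 to 10 — 4 moves in all.
Check: order respected (6 at step 1, 2 at step 2); 4 moves as required.

3 - 6 - 2 - 5 - 10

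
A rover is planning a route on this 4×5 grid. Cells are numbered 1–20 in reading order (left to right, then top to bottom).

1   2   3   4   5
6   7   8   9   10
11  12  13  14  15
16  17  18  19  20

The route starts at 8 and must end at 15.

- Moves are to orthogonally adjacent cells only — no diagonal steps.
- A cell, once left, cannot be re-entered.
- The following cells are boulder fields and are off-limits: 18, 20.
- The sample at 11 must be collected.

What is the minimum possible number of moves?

7

Any route passes through 11 somewhere between 8 and 15. Summing Manhattan distances along the two legs (8 → 11 → 15) gives a lower bound of 3 + 4 = 7 moves.
A route of 7 moves achieves this: 8 → 7 → 6 → 11 → 12 → 13 → 14 → 15.
Since 7 matches the lower bound, it is optimal.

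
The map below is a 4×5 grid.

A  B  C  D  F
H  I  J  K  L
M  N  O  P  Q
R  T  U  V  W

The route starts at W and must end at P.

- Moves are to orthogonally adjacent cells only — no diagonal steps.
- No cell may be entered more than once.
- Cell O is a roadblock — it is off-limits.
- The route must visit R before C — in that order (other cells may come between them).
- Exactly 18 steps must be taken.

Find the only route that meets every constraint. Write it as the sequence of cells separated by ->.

W -> V -> U -> T -> R -> M -> N -> I -> H -> A -> B -> C -> J -> K -> D -> F -> L -> Q -> P

The waypoints must appear in the order R, C, with no cell reused.
Route from W: left 4 to R, up 1 to M, right 1 to N, up 1 to I, left 1 to H, up 1 to A, right 2 to C, down 1 to J, right 1 to K, up 1 to D, right 1 to F, down 2 to Q, left 1 to P — 18 moves in all.
Check: order respected (R at step 4, C at step 11); 18 moves as required.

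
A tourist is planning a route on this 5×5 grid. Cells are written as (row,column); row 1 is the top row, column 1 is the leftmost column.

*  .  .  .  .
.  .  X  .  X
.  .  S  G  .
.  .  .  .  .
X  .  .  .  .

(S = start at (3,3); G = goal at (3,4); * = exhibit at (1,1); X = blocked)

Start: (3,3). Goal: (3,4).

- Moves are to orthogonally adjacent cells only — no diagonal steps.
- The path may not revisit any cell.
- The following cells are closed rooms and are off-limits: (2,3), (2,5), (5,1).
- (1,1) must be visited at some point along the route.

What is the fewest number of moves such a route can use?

9

Any route passes through (1,1) somewhere between (3,3) and (3,4). Summing Manhattan distances along the two legs ((3,3) → (1,1) → (3,4)) gives a lower bound of 4 + 5 = 9 moves.
A route of 9 moves achieves this: (3,3) → (3,2) → (2,2) → (2,1) → (1,1) → (1,2) → (1,3) → (1,4) → (2,4) → (3,4).
Since 9 matches the lower bound, it is optimal.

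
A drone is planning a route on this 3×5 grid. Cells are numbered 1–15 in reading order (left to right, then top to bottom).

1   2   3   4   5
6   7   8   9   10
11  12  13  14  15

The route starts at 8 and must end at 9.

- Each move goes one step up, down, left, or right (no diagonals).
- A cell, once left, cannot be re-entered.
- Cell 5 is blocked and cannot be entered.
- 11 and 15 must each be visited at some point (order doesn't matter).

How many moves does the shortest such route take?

Any route passes through 11 and 15 in some order between 8 and 9. Summing Manhattan distances along each leg and taking the cheapest ordering (8 → 11 → 15 → 9) gives a lower bound of 3 + 4 + 2 = 9 moves.
A route of 9 moves achieves this: 8 → 7 → 6 → 11 → 12 → 13 → 14 → 15 → 10 → 9.
Since 9 matches the lower bound, it is optimal.

9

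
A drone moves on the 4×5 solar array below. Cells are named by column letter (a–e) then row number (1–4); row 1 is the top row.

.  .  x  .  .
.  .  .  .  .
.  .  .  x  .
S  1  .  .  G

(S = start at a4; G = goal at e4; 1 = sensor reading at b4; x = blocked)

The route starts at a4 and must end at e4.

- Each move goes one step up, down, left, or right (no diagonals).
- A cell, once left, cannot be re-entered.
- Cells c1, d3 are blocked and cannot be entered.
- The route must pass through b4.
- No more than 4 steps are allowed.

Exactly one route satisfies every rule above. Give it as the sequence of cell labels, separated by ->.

The budget equals the shortest possible length, so every move has to be on a shortest route through the required cells.
Route from a4: right 4 to e4 — 4 moves in all.
Check: all required cells visited; 4 ≤ 4 moves.

a4 -> b4 -> c4 -> d4 -> e4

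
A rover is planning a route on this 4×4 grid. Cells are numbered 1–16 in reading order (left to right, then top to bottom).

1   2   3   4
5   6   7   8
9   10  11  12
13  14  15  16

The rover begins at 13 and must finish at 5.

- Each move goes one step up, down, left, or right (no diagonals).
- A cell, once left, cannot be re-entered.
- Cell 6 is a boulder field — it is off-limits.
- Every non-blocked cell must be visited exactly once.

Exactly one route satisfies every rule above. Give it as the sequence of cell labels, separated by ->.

Need to visit all 15 open cells exactly once, starting at 13 and ending at 5.
Cell 16 has only two open neighbours (12 and 15), so the path must pass straight through it: one of those is the cell it's entered from and the other is where it exits.
Route from 13: up to 9, right to 10, down to 14, 2× right (reaching 16), up to 12, left to 11, up to 7, right to 8, up to 4, 3× left (reaching 1), down to 5 — 14 moves in all.
Check: all 15 open cells covered.

13 -> 9 -> 10 -> 14 -> 15 -> 16 -> 12 -> 11 -> 7 -> 8 -> 4 -> 3 -> 2 -> 1 -> 5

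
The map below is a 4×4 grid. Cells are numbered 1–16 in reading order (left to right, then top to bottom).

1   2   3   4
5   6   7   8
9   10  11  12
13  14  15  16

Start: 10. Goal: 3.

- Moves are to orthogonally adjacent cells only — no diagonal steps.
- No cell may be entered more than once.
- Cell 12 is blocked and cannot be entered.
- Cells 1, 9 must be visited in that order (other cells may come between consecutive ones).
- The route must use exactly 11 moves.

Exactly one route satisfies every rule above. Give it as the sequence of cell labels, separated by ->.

The waypoints must appear in the order 1, 9, with no cell reused.
Route from 10: 2× up (reaching 2), left to 1, 3× down (reaching 13), 2× right (reaching 15), 3× up (reaching 3) — 11 moves in all.
Check: order respected (1 at step 3, 9 at step 5); 11 moves as required.

10 -> 6 -> 2 -> 1 -> 5 -> 9 -> 13 -> 14 -> 15 -> 11 -> 7 -> 3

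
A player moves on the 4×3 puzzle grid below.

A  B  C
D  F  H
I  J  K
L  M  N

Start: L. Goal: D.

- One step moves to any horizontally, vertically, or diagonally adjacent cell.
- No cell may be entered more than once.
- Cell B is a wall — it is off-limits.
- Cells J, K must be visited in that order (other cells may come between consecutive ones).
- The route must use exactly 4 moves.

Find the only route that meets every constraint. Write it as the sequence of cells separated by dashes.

L - J - K - F - D

The waypoints must appear in the order J, K, with no cell reused.
Route from L: up-right 1 to J, right 1 to K, up-left 1 to F, left 1 to D — 4 moves in all.
Check: order respected (J at step 1, K at step 2); 4 moves as required.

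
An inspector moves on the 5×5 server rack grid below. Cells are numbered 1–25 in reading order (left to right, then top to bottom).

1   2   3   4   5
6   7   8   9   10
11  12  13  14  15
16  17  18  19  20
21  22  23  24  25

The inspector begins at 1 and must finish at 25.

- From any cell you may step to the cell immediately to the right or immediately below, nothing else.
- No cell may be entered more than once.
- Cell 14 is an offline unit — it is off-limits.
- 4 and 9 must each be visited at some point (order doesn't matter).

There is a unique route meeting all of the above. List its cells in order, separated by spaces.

1 2 3 4 9 10 15 20 25

Moves only go right or down, so the column and row indices never decrease.
Route from 1: 3× right (reaching 4), down to 9, right to 10, 3× down (reaching 25) — 8 moves in all.
Check: all required cells visited.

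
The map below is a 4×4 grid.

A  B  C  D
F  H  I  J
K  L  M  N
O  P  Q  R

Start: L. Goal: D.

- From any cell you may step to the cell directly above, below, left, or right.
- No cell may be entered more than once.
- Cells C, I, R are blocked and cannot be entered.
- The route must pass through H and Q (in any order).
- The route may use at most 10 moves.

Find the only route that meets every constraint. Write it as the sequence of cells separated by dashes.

The 10-move cap with required stops at H, Q leaves no slack for detours.
Route from L: up 1 to H, left 1 to F, down 2 to O, right 2 to Q, up 1 to M, right 1 to N, up 2 to D — 10 moves in all.
Check: all required cells visited; 10 ≤ 10 moves.

L - H - F - K - O - P - Q - M - N - J - D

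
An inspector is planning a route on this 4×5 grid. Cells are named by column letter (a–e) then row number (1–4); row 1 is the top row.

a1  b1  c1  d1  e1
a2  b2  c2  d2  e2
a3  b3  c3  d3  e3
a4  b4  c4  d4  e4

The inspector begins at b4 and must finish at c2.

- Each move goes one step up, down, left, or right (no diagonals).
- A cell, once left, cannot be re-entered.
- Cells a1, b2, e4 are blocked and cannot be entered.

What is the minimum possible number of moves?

The Manhattan distance from b4 to c2 is |4−2| + |2−3| = 3, so at least 3 moves are needed.
A route of 3 moves achieves this: b4 → b3 → c3 → c2.
Since 3 matches the lower bound, it is optimal.

3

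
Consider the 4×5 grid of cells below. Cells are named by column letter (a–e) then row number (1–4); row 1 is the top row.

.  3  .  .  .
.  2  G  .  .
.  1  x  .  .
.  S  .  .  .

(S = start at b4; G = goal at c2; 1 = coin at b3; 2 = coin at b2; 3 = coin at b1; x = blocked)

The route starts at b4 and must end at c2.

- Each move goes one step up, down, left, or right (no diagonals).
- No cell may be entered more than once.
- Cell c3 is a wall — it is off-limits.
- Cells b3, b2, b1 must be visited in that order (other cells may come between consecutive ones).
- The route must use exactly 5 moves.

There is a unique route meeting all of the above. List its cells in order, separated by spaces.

b4 b3 b2 b1 c1 c2

The waypoints must appear in the order b3, b2, b1, with no cell reused.
Route from b4: up 3 to b1, right 1 to c1, down 1 to c2 — 5 moves in all.
Check: order respected (1 at step 1, 2 at step 2, 3 at step 3); 5 moves as required.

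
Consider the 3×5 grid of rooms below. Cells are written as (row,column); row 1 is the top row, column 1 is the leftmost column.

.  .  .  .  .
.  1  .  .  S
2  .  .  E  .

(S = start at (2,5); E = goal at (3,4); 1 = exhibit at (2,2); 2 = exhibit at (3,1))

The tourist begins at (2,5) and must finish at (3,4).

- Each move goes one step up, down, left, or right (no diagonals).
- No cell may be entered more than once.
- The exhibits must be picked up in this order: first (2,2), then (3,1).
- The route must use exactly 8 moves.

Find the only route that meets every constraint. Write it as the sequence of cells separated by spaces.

(2,5) (2,4) (2,3) (2,2) (2,1) (3,1) (3,2) (3,3) (3,4)

The waypoints must appear in the order (2,2), (3,1), with no cell reused.
Route from (2,5): left 4 to (2,1), down 1 to (3,1), right 3 to (3,4) — 8 moves in all.
Check: order respected (1 at step 3, 2 at step 5); 8 moves as required.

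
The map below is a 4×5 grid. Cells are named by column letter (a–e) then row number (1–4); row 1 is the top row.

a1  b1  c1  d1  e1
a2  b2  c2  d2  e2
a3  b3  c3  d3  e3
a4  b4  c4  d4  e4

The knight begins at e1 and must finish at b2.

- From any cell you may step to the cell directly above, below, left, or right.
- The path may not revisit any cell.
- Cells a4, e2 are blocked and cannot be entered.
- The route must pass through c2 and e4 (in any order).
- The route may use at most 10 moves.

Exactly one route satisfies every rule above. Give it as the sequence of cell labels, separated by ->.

Any route must reach c2 and e4 and still end at b2 within 10 moves, so the order of the required stops is forced.
Route from e1: left 1 to d1, down 2 to d3, right 1 to e3, down 1 to e4, left 2 to c4, up 2 to c2, left 1 to b2 — 10 moves in all.
Check: all required cells visited; 10 ≤ 10 moves.

e1 -> d1 -> d2 -> d3 -> e3 -> e4 -> d4 -> c4 -> c3 -> c2 -> b2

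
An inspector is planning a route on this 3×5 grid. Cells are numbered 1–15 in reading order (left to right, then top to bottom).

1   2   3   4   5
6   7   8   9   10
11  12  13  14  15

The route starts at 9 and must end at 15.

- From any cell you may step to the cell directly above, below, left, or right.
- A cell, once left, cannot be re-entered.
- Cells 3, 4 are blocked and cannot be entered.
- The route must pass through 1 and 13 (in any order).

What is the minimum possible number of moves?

Any route passes through 1 and 13 in some order between 9 and 15. Summing Manhattan distances along each leg and taking the cheapest ordering (9 → 1 → 13 → 15) gives a lower bound of 4 + 4 + 2 = 10 moves.
A route of 10 moves achieves this: 9 → 8 → 7 → 2 → 1 → 6 → 11 → 12 → 13 → 14 → 15.
Since 10 matches the lower bound, it is optimal.

10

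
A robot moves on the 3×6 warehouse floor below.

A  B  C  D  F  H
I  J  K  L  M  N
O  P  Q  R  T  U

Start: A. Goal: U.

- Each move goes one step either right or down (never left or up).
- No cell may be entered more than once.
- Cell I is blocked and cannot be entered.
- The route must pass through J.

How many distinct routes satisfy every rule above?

5

A right/down-only route from A to U makes exactly 2 down-moves and 5 right-moves in some order.
With no other constraints that would be C(7,2) = 21 routes.
Split at J and multiply the segment counts (each segment already excludes blocked cells): A→J: 1; J→U: 5; product = 5.
That gives 5 routes.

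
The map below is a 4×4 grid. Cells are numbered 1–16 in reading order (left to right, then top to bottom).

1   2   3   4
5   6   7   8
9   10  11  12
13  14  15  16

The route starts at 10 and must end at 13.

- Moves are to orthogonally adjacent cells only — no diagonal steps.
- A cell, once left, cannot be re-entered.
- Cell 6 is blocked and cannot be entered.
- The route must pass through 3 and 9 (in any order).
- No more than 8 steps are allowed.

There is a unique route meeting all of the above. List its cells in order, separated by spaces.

10 11 7 3 2 1 5 9 13

The 8-move cap with required stops at 3, 9 leaves no slack for detours.
Route from 10: right to 11, 2× up (reaching 3), 2× left (reaching 1), 3× down (reaching 13) — 8 moves in all.
Check: all required cells visited; 8 ≤ 8 moves.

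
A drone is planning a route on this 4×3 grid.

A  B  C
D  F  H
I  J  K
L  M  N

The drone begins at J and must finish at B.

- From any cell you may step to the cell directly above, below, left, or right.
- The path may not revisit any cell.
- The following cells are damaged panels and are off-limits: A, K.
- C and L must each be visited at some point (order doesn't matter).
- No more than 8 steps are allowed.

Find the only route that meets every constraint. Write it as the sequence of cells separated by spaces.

J M L I D F H C B

The 8-move cap with required stops at C, L leaves no slack for detours.
Route from J: down 1 to M, left 1 to L, up 2 to D, right 2 to H, up 1 to C, left 1 to B — 8 moves in all.
Check: all required cells visited; 8 ≤ 8 moves.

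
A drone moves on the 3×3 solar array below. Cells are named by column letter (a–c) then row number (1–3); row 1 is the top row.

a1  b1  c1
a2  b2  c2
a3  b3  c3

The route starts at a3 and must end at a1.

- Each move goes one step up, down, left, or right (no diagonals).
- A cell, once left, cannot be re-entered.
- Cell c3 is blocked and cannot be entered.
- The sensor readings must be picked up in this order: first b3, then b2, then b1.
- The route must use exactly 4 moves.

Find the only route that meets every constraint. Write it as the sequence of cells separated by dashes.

a3 - b3 - b2 - b1 - a1

The waypoints must appear in the order b3, b2, b1, with no cell reused.
Route from a3: right to b3, 2× up (reaching b1), left to a1 — 4 moves in all.
Check: order respected (b3 at step 1, b2 at step 2, b1 at step 3); 4 moves as required.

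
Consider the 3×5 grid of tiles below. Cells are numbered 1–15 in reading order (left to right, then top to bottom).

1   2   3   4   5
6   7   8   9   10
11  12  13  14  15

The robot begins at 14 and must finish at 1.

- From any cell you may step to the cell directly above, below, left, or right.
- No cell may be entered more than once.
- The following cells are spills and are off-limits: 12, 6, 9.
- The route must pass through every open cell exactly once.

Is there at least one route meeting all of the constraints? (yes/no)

no

Colour the cells like a checkerboard: each orthogonal step flips colour, so a Hamiltonian route alternates colours. Here there are 7 cells of one colour and 5 of the other, with start on the opposite colour to the goal — the counts and endpoints can't be arranged into an alternating sequence of length 12, so no Hamiltonian route exists.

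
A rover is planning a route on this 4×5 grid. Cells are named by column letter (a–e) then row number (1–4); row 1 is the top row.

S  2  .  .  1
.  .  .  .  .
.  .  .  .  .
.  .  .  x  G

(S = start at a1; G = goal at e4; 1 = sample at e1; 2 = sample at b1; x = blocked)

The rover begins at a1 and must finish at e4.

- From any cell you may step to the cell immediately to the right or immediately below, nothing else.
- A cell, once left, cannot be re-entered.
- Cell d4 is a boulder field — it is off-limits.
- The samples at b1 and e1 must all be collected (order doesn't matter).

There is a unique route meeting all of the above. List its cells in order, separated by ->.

a1 -> b1 -> c1 -> d1 -> e1 -> e2 -> e3 -> e4

Moves only go right or down, so the column and row indices never decrease.
Route from a1: 4× right (reaching e1), 3× down (reaching e4) — 7 moves in all.
Check: all required cells visited.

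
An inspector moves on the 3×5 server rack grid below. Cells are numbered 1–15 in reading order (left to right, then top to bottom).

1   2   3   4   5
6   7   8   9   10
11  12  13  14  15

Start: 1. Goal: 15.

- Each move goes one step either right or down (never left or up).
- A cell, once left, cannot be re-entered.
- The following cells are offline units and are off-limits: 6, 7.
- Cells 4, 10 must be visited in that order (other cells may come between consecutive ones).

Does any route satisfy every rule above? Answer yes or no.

yes

One route that works: 1 → 2 → 3 → 4 → 9 → 10 → 15.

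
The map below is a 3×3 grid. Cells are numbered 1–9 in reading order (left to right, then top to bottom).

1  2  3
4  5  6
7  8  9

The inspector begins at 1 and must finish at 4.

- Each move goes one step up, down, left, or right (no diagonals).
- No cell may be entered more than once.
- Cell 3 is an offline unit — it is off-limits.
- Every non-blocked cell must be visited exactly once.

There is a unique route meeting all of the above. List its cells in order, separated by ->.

Need to visit all 8 open cells exactly once, starting at 1 and ending at 4.
Cell 6 has only two open neighbours (9 and 5), so the path must pass straight through it: one of those is the cell it's entered from and the other is where it exits.
Route from 1: right to 2, down to 5, right to 6, down to 9, 2× left (reaching 7), up to 4 — 7 moves in all.
Check: all 8 open cells covered.

1 -> 2 -> 5 -> 6 -> 9 -> 8 -> 7 -> 4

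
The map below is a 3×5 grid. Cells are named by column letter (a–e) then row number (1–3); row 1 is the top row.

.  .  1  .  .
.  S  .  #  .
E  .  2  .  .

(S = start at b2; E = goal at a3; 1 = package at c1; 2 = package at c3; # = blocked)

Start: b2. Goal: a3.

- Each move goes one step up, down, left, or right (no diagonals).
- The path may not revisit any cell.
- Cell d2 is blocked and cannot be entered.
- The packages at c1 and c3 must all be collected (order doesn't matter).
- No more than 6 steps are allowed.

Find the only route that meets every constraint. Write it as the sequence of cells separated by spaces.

The budget equals the shortest possible length, so every move has to be on a shortest route through the required cells.
Route from b2: up to b1, right to c1, 2× down (reaching c3), 2× left (reaching a3) — 6 moves in all.
Check: all required cells visited; 6 ≤ 6 moves.

b2 b1 c1 c2 c3 b3 a3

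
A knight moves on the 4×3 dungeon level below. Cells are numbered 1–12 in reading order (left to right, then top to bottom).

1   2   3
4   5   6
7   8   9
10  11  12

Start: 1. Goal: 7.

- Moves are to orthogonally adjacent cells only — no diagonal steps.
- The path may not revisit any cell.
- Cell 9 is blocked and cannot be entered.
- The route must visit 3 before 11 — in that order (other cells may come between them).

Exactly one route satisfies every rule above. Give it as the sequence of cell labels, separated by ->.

1 -> 2 -> 3 -> 6 -> 5 -> 8 -> 11 -> 10 -> 7

The waypoints must appear in the order 3, 11, with no cell reused.
Route from 1: 2× right (reaching 3), down to 6, left to 5, 2× down (reaching 11), left to 10, up to 7 — 8 moves in all.
Check: order respected (3 at step 2, 11 at step 6).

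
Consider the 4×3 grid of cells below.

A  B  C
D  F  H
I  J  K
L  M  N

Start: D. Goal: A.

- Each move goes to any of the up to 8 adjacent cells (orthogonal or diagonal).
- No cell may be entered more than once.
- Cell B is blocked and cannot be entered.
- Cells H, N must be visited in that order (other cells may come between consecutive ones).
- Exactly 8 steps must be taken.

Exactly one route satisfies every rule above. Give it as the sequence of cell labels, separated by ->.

The waypoints must appear in the order H, N, with no cell reused.
Route from D: down-right 1 to J, up-right 1 to H, down 2 to N, left 1 to M, up-left 1 to I, up-right 1 to F, up-left 1 to A — 8 moves in all.
Check: order respected (H at step 2, N at step 4); 8 moves as required.

D -> J -> H -> K -> N -> M -> I -> F -> A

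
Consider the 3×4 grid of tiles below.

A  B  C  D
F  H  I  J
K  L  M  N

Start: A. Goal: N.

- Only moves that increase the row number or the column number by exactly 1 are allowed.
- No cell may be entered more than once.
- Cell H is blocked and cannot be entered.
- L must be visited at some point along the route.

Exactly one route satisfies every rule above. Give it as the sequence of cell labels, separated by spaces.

Moves only go right or down, so the column and row indices never decrease.
Route from A: 2× down (reaching K), 3× right (reaching N) — 5 moves in all.
Check: all required cells visited.

A F K L M N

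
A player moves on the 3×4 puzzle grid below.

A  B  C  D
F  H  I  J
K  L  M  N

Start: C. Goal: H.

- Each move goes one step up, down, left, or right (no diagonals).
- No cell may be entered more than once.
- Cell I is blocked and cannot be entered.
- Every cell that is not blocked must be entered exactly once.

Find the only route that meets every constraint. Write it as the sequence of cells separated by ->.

C -> D -> J -> N -> M -> L -> K -> F -> A -> B -> H

Need to visit all 11 open cells exactly once, starting at C and ending at H.
Route from C: right 1 to D, down 2 to N, left 3 to K, up 2 to A, right 1 to B, down 1 to H — 10 moves in all.
Check: all 11 open cells covered.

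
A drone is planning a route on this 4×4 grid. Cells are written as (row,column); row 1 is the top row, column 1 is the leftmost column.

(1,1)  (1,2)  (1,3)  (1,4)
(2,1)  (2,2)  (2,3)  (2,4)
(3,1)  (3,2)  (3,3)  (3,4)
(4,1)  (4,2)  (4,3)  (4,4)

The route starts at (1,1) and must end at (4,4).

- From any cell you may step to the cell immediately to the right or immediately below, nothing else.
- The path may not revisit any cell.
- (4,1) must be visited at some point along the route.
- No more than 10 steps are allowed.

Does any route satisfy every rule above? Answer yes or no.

yes

One route that works: (1,1) → (2,1) → (3,1) → (4,1) → (4,2) → (4,3) → (4,4).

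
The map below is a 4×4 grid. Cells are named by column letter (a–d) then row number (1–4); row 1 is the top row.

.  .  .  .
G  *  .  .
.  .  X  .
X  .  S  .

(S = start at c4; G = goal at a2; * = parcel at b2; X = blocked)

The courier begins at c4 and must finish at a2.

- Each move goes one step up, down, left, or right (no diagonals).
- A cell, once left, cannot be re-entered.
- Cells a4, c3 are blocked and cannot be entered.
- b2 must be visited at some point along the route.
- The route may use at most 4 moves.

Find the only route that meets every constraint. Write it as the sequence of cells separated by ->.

c4 -> b4 -> b3 -> b2 -> a2

The 4-move cap with required stops at b2 leaves no slack for detours.
Route from c4: left to b4, 2× up (reaching b2), left to a2 — 4 moves in all.
Check: all required cells visited; 4 ≤ 4 moves.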